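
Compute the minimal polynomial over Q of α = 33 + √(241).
m_α(x) = x^2 - 66x + 848

From α - 33 = √(241), squaring gives (α - 33)^2 = 241, i.e. α^2 - 66α + 1089 = 241, so α^2 - 66α + 848 = 0. The discriminant of x^2 - 66x + 848 is (-66)^2 - 4·(848) = 4356 - 3392 = 964, and 4·(241) is not a perfect square in Q since 241 is squarefree and ≠ 1. Hence x^2 - 66x + 848 is irreducible over Q and is the minimal polynomial of α.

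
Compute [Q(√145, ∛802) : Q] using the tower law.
[Q(√145, ∛802) : Q] = 6

Let L = Q(√145, ∛802). Since Q(√145) ⊂ L and [Q(√145):Q] = 2, the tower law gives 2 | [L:Q]. Likewise Q(∛802) ⊂ L with [Q(∛802):Q] = 3 (because 802 is not a perfect cube), so 3 | [L:Q]. As gcd(2,3) = 1, [L:Q] is divisible by 6. Conversely L is generated over Q by √145 and ∛802, so [L:Q] ≤ 2·3 = 6. Therefore [Q(√145, ∛802) : Q] = 6.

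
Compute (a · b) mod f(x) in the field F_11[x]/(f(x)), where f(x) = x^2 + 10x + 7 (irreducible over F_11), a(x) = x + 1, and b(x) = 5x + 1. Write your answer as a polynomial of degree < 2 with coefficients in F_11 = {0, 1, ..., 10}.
a · b ≡ 10 (mod f(x))

Multiply in F_11[x]: a(x)·b(x) = (x + 1)·(5x + 1) = 5x^2 + 6x + 1. This has degree ≥ 2, so divide by f(x) over F_11: 5x^2 + 6x + 1 = (5)·(x^2 + 10x + 7) + (10). Hence a·b ≡ 10 (mod f). (F_11[x]/(f) is a field with 11^2 = 121 elements since f is irreducible of degree 2.)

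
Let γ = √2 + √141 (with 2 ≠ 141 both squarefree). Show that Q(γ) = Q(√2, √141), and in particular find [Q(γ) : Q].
[Q(γ) : Q] = 4 (equivalently, Q(γ) = Q(√2, √141))

Obviously Q(γ) ⊆ Q(√2, √141), and [Q(√2, √141):Q] = 4 (since 2, 141 are distinct squarefree integers > 1 with 282 not a perfect square). To show equality we compute the minimal polynomial of γ. From γ = √2 + √141: γ^2 = 2 + 2√(282) + 141 = 143 + 2√(282), so γ^2 - 143 = 2√(282); squaring, (γ^2 - 143)^2 = 4·282, i.e. γ^4 - 286γ^2 + 20449 - 1128 = 0, i.e. γ^4 - 286γ^2 + 19321 = 0. So γ is a root of x^4 - 286x^2 + 19321. This polynomial is irreducible over Q: it has no rational root (each ±√2 ± √141 is irrational), and any factorization into two quadratics over Q would force √(282) ∈ Q (pairing opposite roots) or √2, √141 ∈ Q (other pairings), all impossible. Hence [Q(γ):Q] = 4 = [Q(√2, √141):Q], so Q(γ) = Q(√2, √141).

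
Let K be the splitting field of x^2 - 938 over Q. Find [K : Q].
[K : Q] = 2

f(x) = x^2 - 938 factors as (x - √938)(x + √938). The splitting field is K = Q(√938). Since 938 is squarefree and > 1, it is not a perfect square, so x^2 - 938 is irreducible over Q and [Q(√938) : Q] = 2. Hence [K : Q] = 2.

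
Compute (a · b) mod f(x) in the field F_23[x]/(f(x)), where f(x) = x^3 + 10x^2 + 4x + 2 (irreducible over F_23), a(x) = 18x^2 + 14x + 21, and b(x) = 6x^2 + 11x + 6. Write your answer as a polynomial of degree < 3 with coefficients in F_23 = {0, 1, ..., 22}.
a · b ≡ x^2 + 2x + 20 (mod f(x))

Multiply in F_23[x]: a(x)·b(x) = (18x^2 + 14x + 21)·(6x^2 + 11x + 6) = 16x^4 + 6x^3 + 20x^2 + 16x + 11. This has degree ≥ 3, so divide by f(x) over F_23: 16x^4 + 6x^3 + 20x^2 + 16x + 11 = (16x + 7)·(x^3 + 10x^2 + 4x + 2) + (x^2 + 2x + 20). Hence a·b ≡ x^2 + 2x + 20 (mod f). (F_23[x]/(f) is a field with 23^3 = 12167 elements since f is irreducible of degree 3.)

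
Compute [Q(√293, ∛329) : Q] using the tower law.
[Q(√293, ∛329) : Q] = 6

Let L = Q(√293, ∛329). Since Q(√293) ⊂ L and [Q(√293):Q] = 2, the tower law gives 2 | [L:Q]. Likewise Q(∛329) ⊂ L with [Q(∛329):Q] = 3 (because 329 is not a perfect cube), so 3 | [L:Q]. As gcd(2,3) = 1, [L:Q] is divisible by 6. Conversely L is generated over Q by √293 and ∛329, so [L:Q] ≤ 2·3 = 6. Therefore [Q(√293, ∛329) : Q] = 6.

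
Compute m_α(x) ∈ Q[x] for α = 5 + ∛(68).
m_α(x) = x^3 - 15x^2 + 75x - 193

Set β = α - 5 = ∛(68), so β^3 = 68. Then (α - 5)^3 - 68 = 0, i.e. α is a root of g(x) = (x - 5)^3 - 68 = x^3 - 15x^2 + 75x - 193. Since g(x) = h(x - 5) where h(x) = x^3 - 68, and h is irreducible over Q (because 68 is not a perfect cube, so h has no rational root, and a monic cubic with no rational root is irreducible), g is also irreducible (irreducibility is preserved under the substitution x → x - 5). Hence m_α(x) = x^3 - 15x^2 + 75x - 193.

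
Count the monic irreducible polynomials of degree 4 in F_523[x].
There are 18704460078 monic irreducible polynomials of degree 4 over F_523

Each element of F_{523^4} that lies in no proper subfield is a root of exactly one monic irreducible of degree 4 over F_523, and each such polynomial has 4 distinct roots in F_{523^4}. By Möbius inversion the count is N_523(4) = (1/4) Σ_{d|4} μ(4/d) · 523^d = (1/4)(μ(4)·523^1 + μ(2)·523^2 + μ(1)·523^4) = 74817840312/4 = 18704460078.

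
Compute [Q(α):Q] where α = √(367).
[Q(α):Q] = 2

[Q(α):Q] equals the degree of the minimal polynomial of α. Here α^2 = 367 and x^2 - 367 is irreducible (d = 367 is squarefree, ≠ 1, hence not a square), so deg(m_α) = 2. Thus [Q(α):Q] = 2.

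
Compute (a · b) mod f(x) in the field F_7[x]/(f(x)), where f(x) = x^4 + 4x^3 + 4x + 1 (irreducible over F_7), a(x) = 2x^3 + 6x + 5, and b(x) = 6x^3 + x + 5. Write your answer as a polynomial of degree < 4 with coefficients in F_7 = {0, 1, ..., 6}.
a · b ≡ 3x^3 + 4x^2 + 3x + 5 (mod f(x))

Multiply in F_7[x]: a(x)·b(x) = (2x^3 + 6x + 5)·(6x^3 + x + 5) = 5x^6 + 3x^4 + 5x^3 + 6x^2 + 4. This has degree ≥ 4, so divide by f(x) over F_7: 5x^6 + 3x^4 + 5x^3 + 6x^2 + 4 = (5x^2 + x + 6)·(x^4 + 4x^3 + 4x + 1) + (3x^3 + 4x^2 + 3x + 5). Hence a·b ≡ 3x^3 + 4x^2 + 3x + 5 (mod f). (F_7[x]/(f) is a field with 7^4 = 2401 elements since f is irreducible of degree 4.)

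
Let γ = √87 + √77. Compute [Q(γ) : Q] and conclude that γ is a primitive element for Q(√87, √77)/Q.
[Q(γ) : Q] = 4 (equivalently, Q(γ) = Q(√87, √77))

Obviously Q(γ) ⊆ Q(√87, √77), and [Q(√87, √77):Q] = 4 (since 87, 77 are distinct squarefree integers > 1 with 6699 not a perfect square). To show equality we compute the minimal polynomial of γ. From γ = √87 + √77: γ^2 = 87 + 2√(6699) + 77 = 164 + 2√(6699), so γ^2 - 164 = 2√(6699); squaring, (γ^2 - 164)^2 = 4·6699, i.e. γ^4 - 328γ^2 + 26896 - 26796 = 0, i.e. γ^4 - 328γ^2 + 100 = 0. So γ is a root of x^4 - 328x^2 + 100. This polynomial is irreducible over Q: it has no rational root (each ±√87 ± √77 is irrational), and any factorization into two quadratics over Q would force √(6699) ∈ Q (pairing opposite roots) or √87, √77 ∈ Q (other pairings), all impossible. Hence [Q(γ):Q] = 4 = [Q(√87, √77):Q], so Q(γ) = Q(√87, √77).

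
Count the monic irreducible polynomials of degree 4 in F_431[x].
There are 8626740840 monic irreducible polynomials of degree 4 over F_431

Each element of F_{431^4} that lies in no proper subfield is a root of exactly one monic irreducible of degree 4 over F_431, and each such polynomial has 4 distinct roots in F_{431^4}. By Möbius inversion the count is N_431(4) = (1/4) Σ_{d|4} μ(4/d) · 431^d = (1/4)(μ(4)·431^1 + μ(2)·431^2 + μ(1)·431^4) = 34506963360/4 = 8626740840.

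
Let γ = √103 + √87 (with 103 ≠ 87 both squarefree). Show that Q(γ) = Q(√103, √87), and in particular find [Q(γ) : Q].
[Q(γ) : Q] = 4 (equivalently, Q(γ) = Q(√103, √87))

Obviously Q(γ) ⊆ Q(√103, √87), and [Q(√103, √87):Q] = 4 (since 103, 87 are distinct squarefree integers > 1 with 8961 not a perfect square). To show equality we compute the minimal polynomial of γ. From γ = √103 + √87: γ^2 = 103 + 2√(8961) + 87 = 190 + 2√(8961), so γ^2 - 190 = 2√(8961); squaring, (γ^2 - 190)^2 = 4·8961, i.e. γ^4 - 380γ^2 + 36100 - 35844 = 0, i.e. γ^4 - 380γ^2 + 256 = 0. So γ is a root of x^4 - 380x^2 + 256. This polynomial is irreducible over Q: it has no rational root (each ±√103 ± √87 is irrational), and any factorization into two quadratics over Q would force √(8961) ∈ Q (pairing opposite roots) or √103, √87 ∈ Q (other pairings), all impossible. Hence [Q(γ):Q] = 4 = [Q(√103, √87):Q], so Q(γ) = Q(√103, √87).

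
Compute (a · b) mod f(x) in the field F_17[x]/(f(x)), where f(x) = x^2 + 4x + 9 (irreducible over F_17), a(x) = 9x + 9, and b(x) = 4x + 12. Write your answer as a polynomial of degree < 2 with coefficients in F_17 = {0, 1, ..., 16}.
a · b ≡ 5 (mod f(x))

Multiply in F_17[x]: a(x)·b(x) = (9x + 9)·(4x + 12) = 2x^2 + 8x + 6. This has degree ≥ 2, so divide by f(x) over F_17: 2x^2 + 8x + 6 = (2)·(x^2 + 4x + 9) + (5). Hence a·b ≡ 5 (mod f). (F_17[x]/(f) is a field with 17^2 = 289 elements since f is irreducible of degree 2.)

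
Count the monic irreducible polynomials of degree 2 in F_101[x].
There are 5050 monic irreducible polynomials of degree 2 over F_101

Each element of F_{101^2} that lies in no proper subfield is a root of exactly one monic irreducible of degree 2 over F_101, and each such polynomial has 2 distinct roots in F_{101^2}. By Möbius inversion the count is N_101(2) = (1/2) Σ_{d|2} μ(2/d) · 101^d = (1/2)(μ(2)·101^1 + μ(1)·101^2) = 10100/2 = 5050.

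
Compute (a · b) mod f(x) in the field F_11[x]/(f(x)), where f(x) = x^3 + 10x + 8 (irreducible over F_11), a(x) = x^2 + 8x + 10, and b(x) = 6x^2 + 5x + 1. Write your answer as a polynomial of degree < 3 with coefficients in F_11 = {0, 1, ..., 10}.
a · b ≡ 8x^2 + 8x + 4 (mod f(x))

Multiply in F_11[x]: a(x)·b(x) = (x^2 + 8x + 10)·(6x^2 + 5x + 1) = 6x^4 + 9x^3 + 2x^2 + 3x + 10. This has degree ≥ 3, so divide by f(x) over F_11: 6x^4 + 9x^3 + 2x^2 + 3x + 10 = (6x + 9)·(x^3 + 10x + 8) + (8x^2 + 8x + 4). Hence a·b ≡ 8x^2 + 8x + 4 (mod f). (F_11[x]/(f) is a field with 11^3 = 1331 elements since f is irreducible of degree 3.)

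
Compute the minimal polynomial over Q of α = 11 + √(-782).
m_α(x) = x^2 - 22x + 903

From α - 11 = √(-782), squaring gives (α - 11)^2 = -782, i.e. α^2 - 22α + 121 = -782, so α^2 - 22α + 903 = 0. The discriminant of x^2 - 22x + 903 is (-22)^2 - 4·(903) = 484 - 3612 = -3128, and 4·(-782) is not a perfect square in Q since -782 is squarefree and ≠ 1. Hence x^2 - 22x + 903 is irreducible over Q and is the minimal polynomial of α.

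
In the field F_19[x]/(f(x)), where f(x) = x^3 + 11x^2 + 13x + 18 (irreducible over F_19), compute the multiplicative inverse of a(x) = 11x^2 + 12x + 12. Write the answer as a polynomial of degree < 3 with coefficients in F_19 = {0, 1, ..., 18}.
a(x)^(-1) ≡ 17x + 13 (mod f(x))

Since f is irreducible over F_19, F_19[x]/(f) is a field and a(x) ≠ 0 has an inverse. Apply the extended Euclidean algorithm to f(x) and a(x) in F_19[x]: f(x) = (7x + 2)·a(x) + (13). The last nonzero remainder is the constant 13 = gcd(f, a) in F_19. Back-substituting through the division chain expresses 13 = s(x)·a(x) + t(x)·f(x) with s(x) ≡ 12x + 17 (mod f), so (12x + 17)·a(x) ≡ 13 (mod f). Multiplying by 13^(-1) ≡ 3 in F_19 gives a(x)^(-1) ≡ 3·(12x + 17) ≡ 17x + 13 (mod f). Check: (11x^2 + 12x + 12)·(17x + 13) = 16x^3 + 5x^2 + 18x + 4 ≡ 1 (mod x^3 + 11x^2 + 13x + 18).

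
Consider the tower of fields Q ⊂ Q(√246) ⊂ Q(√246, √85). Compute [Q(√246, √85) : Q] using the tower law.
[Q(√246, √85) : Q] = 4

[Q(√246):Q] = 2 (min poly x^2 - 246, irreducible since 246 is squarefree > 1). For the top step, suppose √85 ∈ Q(√246), say √85 = c + d√246 with c, d ∈ Q. Squaring: 85 = c^2 + 246d^2 + 2cd√246. Since √246 ∉ Q this forces 2cd = 0. If d = 0 then √85 = c ∈ Q, contradicting 85 squarefree > 1. If c = 0 then 85 = 246d^2, so 246·85 = (246d)^2 is a perfect square in Q — but 246·85 = 20910 is not a perfect square (since 246 and 85 are distinct squarefree integers). Contradiction. Hence √85 ∉ Q(√246), so x^2 - 85 stays irreducible over Q(√246) and [Q(√246, √85) : Q(√246)] = 2. By the tower law, [Q(√246, √85) : Q] = 2 · 2 = 4.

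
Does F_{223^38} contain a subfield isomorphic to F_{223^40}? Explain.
No: F_{223^40} is not a subfield of F_{223^38}

F_{p^m} embeds in F_{p^n} iff m | n. Here 40 ∤ 38 (since 38 = 0·40 + 38 with remainder 38 ≠ 0), so F_{223^40} is not a subfield of F_{223^38}. Equivalently: if it were, the tower law would give 40 = [F_{223^40}:F_223] dividing [F_{223^38}:F_223] = 38, contradiction.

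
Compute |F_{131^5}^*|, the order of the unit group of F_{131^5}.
|F_{131^5}^*| = 38579489650

F_{131^5} has 131^5 = 38579489651 elements; its multiplicative group consists of all nonzero elements, so |F_{131^5}^*| = 38579489651 - 1 = 38579489650. (It is cyclic since any finite subgroup of the multiplicative group of a field is cyclic.)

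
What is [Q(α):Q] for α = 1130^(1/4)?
[Q(α):Q] = 4

α is a root of x^4 - 1130. By Eisenstein's criterion at the prime p = 2 (which divides the constant term 1130 but p^2 = 4 does not, since 1130 is squarefree), x^4 - 1130 is irreducible over Q. Hence [Q(α):Q] = 4.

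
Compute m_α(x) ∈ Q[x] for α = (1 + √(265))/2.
m_α(x) = x^2 - x - 66

From 2α - 1 = √(265), squaring gives (2α - 1)^2 = 265, i.e. 4α^2 - 4α + 1 = 265, so α^2 - α + (1 - 265)/4 = 0. Since 265 ≡ 1 (mod 4), (1 - 265)/4 = -66 ∈ Z. The polynomial x^2 - x - 66 has discriminant 1 - 4·(-66) = 265, which is not a perfect square in Q (d = 265 is squarefree and ≠ 1), so x^2 - x - 66 is irreducible over Q. It is the minimal polynomial of α.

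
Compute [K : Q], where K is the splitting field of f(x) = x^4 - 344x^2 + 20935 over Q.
[K : Q] = 4

Solving the quadratic in x^2: x^2 = (344 ± √(344^2 - 4·20935))/2 = (344 ± √34596)/2 = (344 ± 186)/2, giving x^2 = 265 or x^2 = 79. So f(x) = (x^2 - 265)(x^2 - 79) and the roots of f are ±√265, ±√79. Hence the splitting field is K = Q(√265, √79). Since 265 and 79 are distinct squarefree integers > 1, their product 20935 is not a perfect square, so √79 ∉ Q(√265). By the tower law [K:Q] = [Q(√265,√79):Q(√265)] · [Q(√265):Q] = 2 · 2 = 4.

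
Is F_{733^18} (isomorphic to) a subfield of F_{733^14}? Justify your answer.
No: F_{733^18} is not a subfield of F_{733^14}

F_{p^m} embeds in F_{p^n} iff m | n. Here 18 ∤ 14 (since 14 = 0·18 + 14 with remainder 14 ≠ 0), so F_{733^18} is not a subfield of F_{733^14}. Equivalently: if it were, the tower law would give 18 = [F_{733^18}:F_733] dividing [F_{733^14}:F_733] = 14, contradiction.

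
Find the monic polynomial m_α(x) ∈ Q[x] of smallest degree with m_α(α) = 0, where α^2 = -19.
m_α(x) = x^2 + 19

α satisfies α^2 + 19 = 0, so x^2 + 19 annihilates α. Since d = -19 is squarefree and ≠ 1, it is not a perfect square in Q, so x^2 + 19 has no rational root and is therefore irreducible over Q (a degree-2 polynomial over a field is irreducible iff it has no root). Hence m_α(x) = x^2 + 19.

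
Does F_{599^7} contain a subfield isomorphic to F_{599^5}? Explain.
No: F_{599^5} is not a subfield of F_{599^7}

F_{p^m} embeds in F_{p^n} iff m | n. Here 5 ∤ 7 (since 7 = 1·5 + 2 with remainder 2 ≠ 0), so F_{599^5} is not a subfield of F_{599^7}. Equivalently: if it were, the tower law would give 5 = [F_{599^5}:F_599] dividing [F_{599^7}:F_599] = 7, contradiction.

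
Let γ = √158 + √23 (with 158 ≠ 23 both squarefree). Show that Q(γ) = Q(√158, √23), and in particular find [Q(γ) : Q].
[Q(γ) : Q] = 4 (equivalently, Q(γ) = Q(√158, √23))

Obviously Q(γ) ⊆ Q(√158, √23), and [Q(√158, √23):Q] = 4 (since 158, 23 are distinct squarefree integers > 1 with 3634 not a perfect square). To show equality we compute the minimal polynomial of γ. From γ = √158 + √23: γ^2 = 158 + 2√(3634) + 23 = 181 + 2√(3634), so γ^2 - 181 = 2√(3634); squaring, (γ^2 - 181)^2 = 4·3634, i.e. γ^4 - 362γ^2 + 32761 - 14536 = 0, i.e. γ^4 - 362γ^2 + 18225 = 0. So γ is a root of x^4 - 362x^2 + 18225. This polynomial is irreducible over Q: it has no rational root (each ±√158 ± √23 is irrational), and any factorization into two quadratics over Q would force √(3634) ∈ Q (pairing opposite roots) or √158, √23 ∈ Q (other pairings), all impossible. Hence [Q(γ):Q] = 4 = [Q(√158, √23):Q], so Q(γ) = Q(√158, √23).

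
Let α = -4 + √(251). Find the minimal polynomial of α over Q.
m_α(x) = x^2 + 8x - 235

From α + 4 = √(251), squaring gives (α + 4)^2 = 251, i.e. α^2 + 8α + 16 = 251, so α^2 + 8α - 235 = 0. The discriminant of x^2 + 8x - 235 is (8)^2 - 4·(-235) = 64 + 940 = 1004, and 4·(251) is not a perfect square in Q since 251 is squarefree and ≠ 1. Hence x^2 + 8x - 235 is irreducible over Q and is the minimal polynomial of α.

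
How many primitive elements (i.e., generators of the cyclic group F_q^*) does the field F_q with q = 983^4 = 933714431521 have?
There are φ(933714431520) = 223744819200 primitive elements

F_q^* is cyclic of order q - 1 = 933714431520. A cyclic group of order m has exactly φ(m) generators. Here m = 933714431520 = 2^5 · 3 · 5 · 13 · 41 · 491 · 7433, so the number of primitive elements is φ(933714431520) = 223744819200.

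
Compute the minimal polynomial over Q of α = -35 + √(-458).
m_α(x) = x^2 + 70x + 1683

From α + 35 = √(-458), squaring gives (α + 35)^2 = -458, i.e. α^2 + 70α + 1225 = -458, so α^2 + 70α + 1683 = 0. The discriminant of x^2 + 70x + 1683 is (70)^2 - 4·(1683) = 4900 - 6732 = -1832, and 4·(-458) is not a perfect square in Q since -458 is squarefree and ≠ 1. Hence x^2 + 70x + 1683 is irreducible over Q and is the minimal polynomial of α.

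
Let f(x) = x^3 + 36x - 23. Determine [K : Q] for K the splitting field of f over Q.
[K : Q] = 6

By the rational root test, any rational root of the monic integer polynomial f(x) = x^3 + 36x - 23 must be an integer dividing the constant term -23, i.e. one of ±{1, 23}. Evaluating: f(1) = 14, f(-1) = -60, f(23) = 12972, f(-23) = -13018; none is 0, so f has no rational root and is therefore irreducible over Q (a cubic with no linear factor over a field is irreducible). For an irreducible cubic, the Galois group is A_3 or S_3 according as the discriminant disc(f) = -4a^3 - 27b^2 = -4·(36)^3 - 27·(-23)^2 = -200907 is or is not a square in Q. Here disc(f) = -200907 is not a perfect square in Q, so the Galois group of f over Q is not contained in A_3 and must be all of S_3. The splitting field has degree |S_3| = 6 over Q, so [K : Q] = 6.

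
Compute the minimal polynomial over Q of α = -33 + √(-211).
m_α(x) = x^2 + 66x + 1300

From α + 33 = √(-211), squaring gives (α + 33)^2 = -211, i.e. α^2 + 66α + 1089 = -211, so α^2 + 66α + 1300 = 0. The discriminant of x^2 + 66x + 1300 is (66)^2 - 4·(1300) = 4356 - 5200 = -844, and 4·(-211) is not a perfect square in Q since -211 is squarefree and ≠ 1. Hence x^2 + 66x + 1300 is irreducible over Q and is the minimal polynomial of α.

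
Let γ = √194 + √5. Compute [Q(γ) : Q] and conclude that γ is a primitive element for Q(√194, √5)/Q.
[Q(γ) : Q] = 4 (equivalently, Q(γ) = Q(√194, √5))

Obviously Q(γ) ⊆ Q(√194, √5), and [Q(√194, √5):Q] = 4 (since 194, 5 are distinct squarefree integers > 1 with 970 not a perfect square). To show equality we compute the minimal polynomial of γ. From γ = √194 + √5: γ^2 = 194 + 2√(970) + 5 = 199 + 2√(970), so γ^2 - 199 = 2√(970); squaring, (γ^2 - 199)^2 = 4·970, i.e. γ^4 - 398γ^2 + 39601 - 3880 = 0, i.e. γ^4 - 398γ^2 + 35721 = 0. So γ is a root of x^4 - 398x^2 + 35721. This polynomial is irreducible over Q: it has no rational root (each ±√194 ± √5 is irrational), and any factorization into two quadratics over Q would force √(970) ∈ Q (pairing opposite roots) or √194, √5 ∈ Q (other pairings), all impossible. Hence [Q(γ):Q] = 4 = [Q(√194, √5):Q], so Q(γ) = Q(√194, √5).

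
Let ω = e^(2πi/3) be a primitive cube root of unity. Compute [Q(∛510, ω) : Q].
[Q(∛510, ω) : Q] = 6

[Q(∛510):Q] = 3 (min poly x^3 - 510, irreducible since 510 is not a perfect cube). [Q(ω):Q] = 2 (min poly x^2 + x + 1). Since Q(∛510) ⊂ R and ω ∉ R, we have ω ∉ Q(∛510), so x^2 + x + 1 remains irreducible over Q(∛510) and [Q(∛510, ω) : Q(∛510)] = 2. By the tower law, [Q(∛510, ω) : Q] = 3 · 2 = 6. (In fact Q(∛510, ω) is the splitting field of x^3 - 510 over Q.)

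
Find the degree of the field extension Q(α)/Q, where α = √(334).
[Q(α):Q] = 2

[Q(α):Q] equals the degree of the minimal polynomial of α. Here α^2 = 334 and x^2 - 334 is irreducible (d = 334 is squarefree, ≠ 1, hence not a square), so deg(m_α) = 2. Thus [Q(α):Q] = 2.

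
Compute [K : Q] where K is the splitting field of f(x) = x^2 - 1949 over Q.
[K : Q] = 2

f(x) = x^2 - 1949 factors as (x - √1949)(x + √1949). The splitting field is K = Q(√1949). Since 1949 is squarefree and > 1, it is not a perfect square, so x^2 - 1949 is irreducible over Q and [Q(√1949) : Q] = 2. Hence [K : Q] = 2.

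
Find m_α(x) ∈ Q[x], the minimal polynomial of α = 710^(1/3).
m_α(x) = x^3 - 710

α satisfies α^3 = 710, so x^3 - 710 annihilates α. By the rational root test, a rational root p/q (in lowest terms) of x^3 - 710 would satisfy p^3 = 710 q^3, forcing q = 1 and p^3 = 710; but 710 is not a perfect cube, contradiction. A monic cubic over Q with no rational root is irreducible (any nontrivial factorization would include a linear factor). Hence x^3 - 710 is the minimal polynomial of α, and in particular [Q(α):Q] = 3.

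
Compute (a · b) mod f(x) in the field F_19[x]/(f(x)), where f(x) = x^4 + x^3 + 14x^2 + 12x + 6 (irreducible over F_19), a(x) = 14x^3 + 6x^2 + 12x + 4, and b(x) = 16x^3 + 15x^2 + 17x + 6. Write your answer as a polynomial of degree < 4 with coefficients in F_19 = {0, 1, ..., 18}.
a · b ≡ 14x^3 + 5x^2 + 9x + 5 (mod f(x))

Multiply in F_19[x]: a(x)·b(x) = (14x^3 + 6x^2 + 12x + 4)·(16x^3 + 15x^2 + 17x + 6) = 15x^6 + 2x^5 + 7x^4 + 12x^3 + 15x^2 + 7x + 5. This has degree ≥ 4, so divide by f(x) over F_19: 15x^6 + 2x^5 + 7x^4 + 12x^3 + 15x^2 + 7x + 5 = (15x^2 + 6x)·(x^4 + x^3 + 14x^2 + 12x + 6) + (14x^3 + 5x^2 + 9x + 5). Hence a·b ≡ 14x^3 + 5x^2 + 9x + 5 (mod f). (F_19[x]/(f) is a field with 19^4 = 130321 elements since f is irreducible of degree 4.)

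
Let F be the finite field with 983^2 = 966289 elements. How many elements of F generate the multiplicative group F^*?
There are φ(966288) = 313600 primitive elements

F_q^* is cyclic of order q - 1 = 966288. A cyclic group of order m has exactly φ(m) generators. Here m = 966288 = 2^4 · 3 · 41 · 491, so the number of primitive elements is φ(966288) = 313600.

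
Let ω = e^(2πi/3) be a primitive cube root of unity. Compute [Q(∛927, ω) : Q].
[Q(∛927, ω) : Q] = 6

[Q(∛927):Q] = 3 (min poly x^3 - 927, irreducible since 927 is not a perfect cube). [Q(ω):Q] = 2 (min poly x^2 + x + 1). Since Q(∛927) ⊂ R and ω ∉ R, we have ω ∉ Q(∛927), so x^2 + x + 1 remains irreducible over Q(∛927) and [Q(∛927, ω) : Q(∛927)] = 2. By the tower law, [Q(∛927, ω) : Q] = 3 · 2 = 6. (In fact Q(∛927, ω) is the splitting field of x^3 - 927 over Q.)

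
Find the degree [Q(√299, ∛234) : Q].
[Q(√299, ∛234) : Q] = 6

Let L = Q(√299, ∛234). Since Q(√299) ⊂ L and [Q(√299):Q] = 2, the tower law gives 2 | [L:Q]. Likewise Q(∛234) ⊂ L with [Q(∛234):Q] = 3 (because 234 is not a perfect cube), so 3 | [L:Q]. As gcd(2,3) = 1, [L:Q] is divisible by 6. Conversely L is generated over Q by √299 and ∛234, so [L:Q] ≤ 2·3 = 6. Therefore [Q(√299, ∛234) : Q] = 6.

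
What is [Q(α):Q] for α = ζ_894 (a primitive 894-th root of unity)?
[Q(α):Q] = 296

The minimal polynomial of ζ_894 over Q is the 894-th cyclotomic polynomial Φ_894(x), which is irreducible over Q and has degree φ(894) = 296. Hence [Q(α):Q] = φ(894) = 296.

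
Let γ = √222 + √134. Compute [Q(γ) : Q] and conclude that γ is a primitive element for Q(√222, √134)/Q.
[Q(γ) : Q] = 4 (equivalently, Q(γ) = Q(√222, √134))

Obviously Q(γ) ⊆ Q(√222, √134), and [Q(√222, √134):Q] = 4 (since 222, 134 are distinct squarefree integers > 1 with 29748 not a perfect square). To show equality we compute the minimal polynomial of γ. From γ = √222 + √134: γ^2 = 222 + 2√(29748) + 134 = 356 + 2√(29748), so γ^2 - 356 = 2√(29748); squaring, (γ^2 - 356)^2 = 4·29748, i.e. γ^4 - 712γ^2 + 126736 - 118992 = 0, i.e. γ^4 - 712γ^2 + 7744 = 0. So γ is a root of x^4 - 712x^2 + 7744. This polynomial is irreducible over Q: it has no rational root (each ±√222 ± √134 is irrational), and any factorization into two quadratics over Q would force √(29748) ∈ Q (pairing opposite roots) or √222, √134 ∈ Q (other pairings), all impossible. Hence [Q(γ):Q] = 4 = [Q(√222, √134):Q], so Q(γ) = Q(√222, √134).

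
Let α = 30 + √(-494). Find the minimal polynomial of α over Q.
m_α(x) = x^2 - 60x + 1394

From α - 30 = √(-494), squaring gives (α - 30)^2 = -494, i.e. α^2 - 60α + 900 = -494, so α^2 - 60α + 1394 = 0. The discriminant of x^2 - 60x + 1394 is (-60)^2 - 4·(1394) = 3600 - 5576 = -1976, and 4·(-494) is not a perfect square in Q since -494 is squarefree and ≠ 1. Hence x^2 - 60x + 1394 is irreducible over Q and is the minimal polynomial of α.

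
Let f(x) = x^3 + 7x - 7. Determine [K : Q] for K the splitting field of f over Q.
[K : Q] = 6

By the rational root test, any rational root of the monic integer polynomial f(x) = x^3 + 7x - 7 must be an integer dividing the constant term -7, i.e. one of ±{1, 7}. Evaluating: f(1) = 1, f(-1) = -15, f(7) = 385, f(-7) = -399; none is 0, so f has no rational root and is therefore irreducible over Q (a cubic with no linear factor over a field is irreducible). For an irreducible cubic, the Galois group is A_3 or S_3 according as the discriminant disc(f) = -4a^3 - 27b^2 = -4·(7)^3 - 27·(-7)^2 = -2695 is or is not a square in Q. Here disc(f) = -2695 is not a perfect square in Q, so the Galois group of f over Q is not contained in A_3 and must be all of S_3. The splitting field has degree |S_3| = 6 over Q, so [K : Q] = 6.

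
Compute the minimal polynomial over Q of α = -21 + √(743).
m_α(x) = x^2 + 42x - 302

From α + 21 = √(743), squaring gives (α + 21)^2 = 743, i.e. α^2 + 42α + 441 = 743, so α^2 + 42α - 302 = 0. The discriminant of x^2 + 42x - 302 is (42)^2 - 4·(-302) = 1764 + 1208 = 2972, and 4·(743) is not a perfect square in Q since 743 is squarefree and ≠ 1. Hence x^2 + 42x - 302 is irreducible over Q and is the minimal polynomial of α.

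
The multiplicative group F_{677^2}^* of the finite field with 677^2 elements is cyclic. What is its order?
|F_{677^2}^*| = 458328

F_{677^2} has 677^2 = 458329 elements; its multiplicative group consists of all nonzero elements, so |F_{677^2}^*| = 458329 - 1 = 458328. (It is cyclic since any finite subgroup of the multiplicative group of a field is cyclic.)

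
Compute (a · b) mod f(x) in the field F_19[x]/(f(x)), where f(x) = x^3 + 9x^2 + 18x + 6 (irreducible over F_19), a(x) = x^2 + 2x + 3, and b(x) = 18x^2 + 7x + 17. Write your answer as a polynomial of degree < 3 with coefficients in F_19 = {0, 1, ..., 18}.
a · b ≡ 15x^2 + 18x + 5 (mod f(x))

Multiply in F_19[x]: a(x)·b(x) = (x^2 + 2x + 3)·(18x^2 + 7x + 17) = 18x^4 + 5x^3 + 9x^2 + 17x + 13. This has degree ≥ 3, so divide by f(x) over F_19: 18x^4 + 5x^3 + 9x^2 + 17x + 13 = (18x + 14)·(x^3 + 9x^2 + 18x + 6) + (15x^2 + 18x + 5). Hence a·b ≡ 15x^2 + 18x + 5 (mod f). (F_19[x]/(f) is a field with 19^3 = 6859 elements since f is irreducible of degree 3.)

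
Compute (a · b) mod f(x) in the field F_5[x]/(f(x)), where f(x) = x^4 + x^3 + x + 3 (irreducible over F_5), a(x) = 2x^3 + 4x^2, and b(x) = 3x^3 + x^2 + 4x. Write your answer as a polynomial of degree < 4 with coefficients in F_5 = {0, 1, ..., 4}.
a · b ≡ x^3 + 4x^2 + 2x + 3 (mod f(x))

Multiply in F_5[x]: a(x)·b(x) = (2x^3 + 4x^2)·(3x^3 + x^2 + 4x) = x^6 + 4x^5 + 2x^4 + x^3. This has degree ≥ 4, so divide by f(x) over F_5: x^6 + 4x^5 + 2x^4 + x^3 = (x^2 + 3x + 4)·(x^4 + x^3 + x + 3) + (x^3 + 4x^2 + 2x + 3). Hence a·b ≡ x^3 + 4x^2 + 2x + 3 (mod f). (F_5[x]/(f) is a field with 5^4 = 625 elements since f is irreducible of degree 4.)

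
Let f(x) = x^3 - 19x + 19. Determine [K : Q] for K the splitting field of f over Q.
[K : Q] = 3

By the rational root test, any rational root of the monic integer polynomial f(x) = x^3 - 19x + 19 must be an integer dividing the constant term 19, i.e. one of ±{1, 19}. Evaluating: f(1) = 1, f(-1) = 37, f(19) = 6517, f(-19) = -6479; none is 0, so f has no rational root and is therefore irreducible over Q (a cubic with no linear factor over a field is irreducible). For an irreducible cubic, the Galois group is A_3 or S_3 according as the discriminant disc(f) = -4a^3 - 27b^2 = -4·(-19)^3 - 27·(19)^2 = 17689 is or is not a square in Q. Here disc(f) = 17689 = 133^2 is a perfect square in Q, so the Galois group of f over Q is contained in A_3, hence equals A_3 (cyclic of order 3). The splitting field has degree |A_3| = 3 over Q, so [K : Q] = 3.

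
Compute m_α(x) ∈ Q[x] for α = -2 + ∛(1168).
m_α(x) = x^3 + 6x^2 + 12x - 1160

Set β = α + 2 = ∛(1168), so β^3 = 1168. Then (α + 2)^3 - 1168 = 0, i.e. α is a root of g(x) = (x + 2)^3 - 1168 = x^3 + 6x^2 + 12x - 1160. Since g(x) = h(x + 2) where h(x) = x^3 - 1168, and h is irreducible over Q (because 1168 is not a perfect cube, so h has no rational root, and a monic cubic with no rational root is irreducible), g is also irreducible (irreducibility is preserved under the substitution x → x + 2). Hence m_α(x) = x^3 + 6x^2 + 12x - 1160.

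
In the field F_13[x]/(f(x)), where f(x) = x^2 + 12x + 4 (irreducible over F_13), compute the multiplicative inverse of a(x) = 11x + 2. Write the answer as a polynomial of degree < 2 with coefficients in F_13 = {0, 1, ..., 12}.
a(x)^(-1) ≡ 5x (mod f(x))

Since f is irreducible over F_13, F_13[x]/(f) is a field and a(x) ≠ 0 has an inverse. Apply the extended Euclidean algorithm to f(x) and a(x) in F_13[x]: f(x) = (6x)·a(x) + (4). The last nonzero remainder is the constant 4 = gcd(f, a) in F_13. Back-substituting through the division chain expresses 4 = s(x)·a(x) + t(x)·f(x) with s(x) ≡ 7x (mod f), so (7x)·a(x) ≡ 4 (mod f). Multiplying by 4^(-1) ≡ 10 in F_13 gives a(x)^(-1) ≡ 10·(7x) ≡ 5x (mod f). Check: (11x + 2)·(5x) = 3x^2 + 10x ≡ 1 (mod x^2 + 12x + 4).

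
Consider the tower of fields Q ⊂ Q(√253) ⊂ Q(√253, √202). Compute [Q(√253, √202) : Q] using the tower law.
[Q(√253, √202) : Q] = 4

[Q(√253):Q] = 2 (min poly x^2 - 253, irreducible since 253 is squarefree > 1). For the top step, suppose √202 ∈ Q(√253), say √202 = c + d√253 with c, d ∈ Q. Squaring: 202 = c^2 + 253d^2 + 2cd√253. Since √253 ∉ Q this forces 2cd = 0. If d = 0 then √202 = c ∈ Q, contradicting 202 squarefree > 1. If c = 0 then 202 = 253d^2, so 253·202 = (253d)^2 is a perfect square in Q — but 253·202 = 51106 is not a perfect square (since 253 and 202 are distinct squarefree integers). Contradiction. Hence √202 ∉ Q(√253), so x^2 - 202 stays irreducible over Q(√253) and [Q(√253, √202) : Q(√253)] = 2. By the tower law, [Q(√253, √202) : Q] = 2 · 2 = 4.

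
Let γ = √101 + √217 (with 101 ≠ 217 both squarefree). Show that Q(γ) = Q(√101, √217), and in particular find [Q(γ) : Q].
[Q(γ) : Q] = 4 (equivalently, Q(γ) = Q(√101, √217))

Obviously Q(γ) ⊆ Q(√101, √217), and [Q(√101, √217):Q] = 4 (since 101, 217 are distinct squarefree integers > 1 with 21917 not a perfect square). To show equality we compute the minimal polynomial of γ. From γ = √101 + √217: γ^2 = 101 + 2√(21917) + 217 = 318 + 2√(21917), so γ^2 - 318 = 2√(21917); squaring, (γ^2 - 318)^2 = 4·21917, i.e. γ^4 - 636γ^2 + 101124 - 87668 = 0, i.e. γ^4 - 636γ^2 + 13456 = 0. So γ is a root of x^4 - 636x^2 + 13456. This polynomial is irreducible over Q: it has no rational root (each ±√101 ± √217 is irrational), and any factorization into two quadratics over Q would force √(21917) ∈ Q (pairing opposite roots) or √101, √217 ∈ Q (other pairings), all impossible. Hence [Q(γ):Q] = 4 = [Q(√101, √217):Q], so Q(γ) = Q(√101, √217).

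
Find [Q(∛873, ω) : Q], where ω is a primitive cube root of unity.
[Q(∛873, ω) : Q] = 6

[Q(∛873):Q] = 3 (min poly x^3 - 873, irreducible since 873 is not a perfect cube). [Q(ω):Q] = 2 (min poly x^2 + x + 1). Since Q(∛873) ⊂ R and ω ∉ R, we have ω ∉ Q(∛873), so x^2 + x + 1 remains irreducible over Q(∛873) and [Q(∛873, ω) : Q(∛873)] = 2. By the tower law, [Q(∛873, ω) : Q] = 3 · 2 = 6. (In fact Q(∛873, ω) is the splitting field of x^3 - 873 over Q.)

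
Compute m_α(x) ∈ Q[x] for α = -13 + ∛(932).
m_α(x) = x^3 + 39x^2 + 507x + 1265

Set β = α + 13 = ∛(932), so β^3 = 932. Then (α + 13)^3 - 932 = 0, i.e. α is a root of g(x) = (x + 13)^3 - 932 = x^3 + 39x^2 + 507x + 1265. Since g(x) = h(x + 13) where h(x) = x^3 - 932, and h is irreducible over Q (because 932 is not a perfect cube, so h has no rational root, and a monic cubic with no rational root is irreducible), g is also irreducible (irreducibility is preserved under the substitution x → x + 13). Hence m_α(x) = x^3 + 39x^2 + 507x + 1265.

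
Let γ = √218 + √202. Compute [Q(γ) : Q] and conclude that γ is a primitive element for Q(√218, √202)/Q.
[Q(γ) : Q] = 4 (equivalently, Q(γ) = Q(√218, √202))

Obviously Q(γ) ⊆ Q(√218, √202), and [Q(√218, √202):Q] = 4 (since 218, 202 are distinct squarefree integers > 1 with 44036 not a perfect square). To show equality we compute the minimal polynomial of γ. From γ = √218 + √202: γ^2 = 218 + 2√(44036) + 202 = 420 + 2√(44036), so γ^2 - 420 = 2√(44036); squaring, (γ^2 - 420)^2 = 4·44036, i.e. γ^4 - 840γ^2 + 176400 - 176144 = 0, i.e. γ^4 - 840γ^2 + 256 = 0. So γ is a root of x^4 - 840x^2 + 256. This polynomial is irreducible over Q: it has no rational root (each ±√218 ± √202 is irrational), and any factorization into two quadratics over Q would force √(44036) ∈ Q (pairing opposite roots) or √218, √202 ∈ Q (other pairings), all impossible. Hence [Q(γ):Q] = 4 = [Q(√218, √202):Q], so Q(γ) = Q(√218, √202).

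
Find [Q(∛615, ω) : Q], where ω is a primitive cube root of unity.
[Q(∛615, ω) : Q] = 6

[Q(∛615):Q] = 3 (min poly x^3 - 615, irreducible since 615 is not a perfect cube). [Q(ω):Q] = 2 (min poly x^2 + x + 1). Since Q(∛615) ⊂ R and ω ∉ R, we have ω ∉ Q(∛615), so x^2 + x + 1 remains irreducible over Q(∛615) and [Q(∛615, ω) : Q(∛615)] = 2. By the tower law, [Q(∛615, ω) : Q] = 3 · 2 = 6. (In fact Q(∛615, ω) is the splitting field of x^3 - 615 over Q.)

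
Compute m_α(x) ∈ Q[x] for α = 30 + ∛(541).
m_α(x) = x^3 - 90x^2 + 2700x - 27541

Set β = α - 30 = ∛(541), so β^3 = 541. Then (α - 30)^3 - 541 = 0, i.e. α is a root of g(x) = (x - 30)^3 - 541 = x^3 - 90x^2 + 2700x - 27541. Since g(x) = h(x - 30) where h(x) = x^3 - 541, and h is irreducible over Q (because 541 is not a perfect cube, so h has no rational root, and a monic cubic with no rational root is irreducible), g is also irreducible (irreducibility is preserved under the substitution x → x - 30). Hence m_α(x) = x^3 - 90x^2 + 2700x - 27541.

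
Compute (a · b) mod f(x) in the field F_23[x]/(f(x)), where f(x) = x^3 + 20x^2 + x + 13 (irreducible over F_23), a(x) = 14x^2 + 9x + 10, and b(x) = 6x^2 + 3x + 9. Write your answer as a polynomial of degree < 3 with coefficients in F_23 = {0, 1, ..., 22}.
a · b ≡ 5x + 5 (mod f(x))

Multiply in F_23[x]: a(x)·b(x) = (14x^2 + 9x + 10)·(6x^2 + 3x + 9) = 15x^4 + 4x^3 + 6x^2 + 19x + 21. This has degree ≥ 3, so divide by f(x) over F_23: 15x^4 + 4x^3 + 6x^2 + 19x + 21 = (15x + 3)·(x^3 + 20x^2 + x + 13) + (5x + 5). Hence a·b ≡ 5x + 5 (mod f). (F_23[x]/(f) is a field with 23^3 = 12167 elements since f is irreducible of degree 3.)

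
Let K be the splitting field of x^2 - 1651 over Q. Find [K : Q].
[K : Q] = 2

f(x) = x^2 - 1651 factors as (x - √1651)(x + √1651). The splitting field is K = Q(√1651). Since 1651 is squarefree and > 1, it is not a perfect square, so x^2 - 1651 is irreducible over Q and [Q(√1651) : Q] = 2. Hence [K : Q] = 2.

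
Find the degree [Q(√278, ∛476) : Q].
[Q(√278, ∛476) : Q] = 6

Let L = Q(√278, ∛476). Since Q(√278) ⊂ L and [Q(√278):Q] = 2, the tower law gives 2 | [L:Q]. Likewise Q(∛476) ⊂ L with [Q(∛476):Q] = 3 (because 476 is not a perfect cube), so 3 | [L:Q]. As gcd(2,3) = 1, [L:Q] is divisible by 6. Conversely L is generated over Q by √278 and ∛476, so [L:Q] ≤ 2·3 = 6. Therefore [Q(√278, ∛476) : Q] = 6.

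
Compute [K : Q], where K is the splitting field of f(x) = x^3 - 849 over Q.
[K : Q] = 6

The roots of x^3 - 849 are ∛849, ω∛849, ω^2∛849 where ω = e^(2πi/3) is a primitive cube root of unity, so K = Q(∛849, ω). Now [Q(∛849):Q] = 3 (since 849 is not a perfect cube, x^3 - 849 is irreducible) and [Q(ω):Q] = 2. Both 2 and 3 divide [K:Q], and [K:Q] ≤ 3·2 = 6, so [K:Q] = 6. (Equivalently: Q(∛849) ⊂ R but ω ∉ R, so [K : Q(∛849)] = 2.)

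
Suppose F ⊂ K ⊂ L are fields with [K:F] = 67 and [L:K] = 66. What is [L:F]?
[L:F] = 4422

The tower law says that for any tower of field extensions F ⊂ K ⊂ L with finite degrees, [L:F] = [L:K] · [K:F]. Here this gives [L:F] = 66 · 67 = 4422.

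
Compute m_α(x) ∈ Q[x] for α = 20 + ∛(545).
m_α(x) = x^3 - 60x^2 + 1200x - 8545

Set β = α - 20 = ∛(545), so β^3 = 545. Then (α - 20)^3 - 545 = 0, i.e. α is a root of g(x) = (x - 20)^3 - 545 = x^3 - 60x^2 + 1200x - 8545. Since g(x) = h(x - 20) where h(x) = x^3 - 545, and h is irreducible over Q (because 545 is not a perfect cube, so h has no rational root, and a monic cubic with no rational root is irreducible), g is also irreducible (irreducibility is preserved under the substitution x → x - 20). Hence m_α(x) = x^3 - 60x^2 + 1200x - 8545.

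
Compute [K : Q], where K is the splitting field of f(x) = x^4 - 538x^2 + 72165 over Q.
[K : Q] = 4

Solving the quadratic in x^2: x^2 = (538 ± √(538^2 - 4·72165))/2 = (538 ± √784)/2 = (538 ± 28)/2, giving x^2 = 255 or x^2 = 283. So f(x) = (x^2 - 255)(x^2 - 283) and the roots of f are ±√255, ±√283. Hence the splitting field is K = Q(√255, √283). Since 255 and 283 are distinct squarefree integers > 1, their product 72165 is not a perfect square, so √283 ∉ Q(√255). By the tower law [K:Q] = [Q(√255,√283):Q(√255)] · [Q(√255):Q] = 2 · 2 = 4.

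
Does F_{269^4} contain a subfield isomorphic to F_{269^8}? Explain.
No: F_{269^8} is not a subfield of F_{269^4}

F_{p^m} embeds in F_{p^n} iff m | n. Here 8 ∤ 4 (since 4 = 0·8 + 4 with remainder 4 ≠ 0), so F_{269^8} is not a subfield of F_{269^4}. Equivalently: if it were, the tower law would give 8 = [F_{269^8}:F_269] dividing [F_{269^4}:F_269] = 4, contradiction.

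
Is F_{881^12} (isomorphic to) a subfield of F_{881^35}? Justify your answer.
No: F_{881^12} is not a subfield of F_{881^35}

F_{p^m} embeds in F_{p^n} iff m | n. Here 12 ∤ 35 (since 35 = 2·12 + 11 with remainder 11 ≠ 0), so F_{881^12} is not a subfield of F_{881^35}. Equivalently: if it were, the tower law would give 12 = [F_{881^12}:F_881] dividing [F_{881^35}:F_881] = 35, contradiction.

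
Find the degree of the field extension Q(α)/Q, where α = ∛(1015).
[Q(α):Q] = 3

The minimal polynomial of α is x^3 - 1015, irreducible over Q since 1015 is not a perfect cube (so x^3 - 1015 has no rational root). Hence [Q(α):Q] = deg(m_α) = 3.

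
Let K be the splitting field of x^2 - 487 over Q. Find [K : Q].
[K : Q] = 2

f(x) = x^2 - 487 factors as (x - √487)(x + √487). The splitting field is K = Q(√487). Since 487 is squarefree and > 1, it is not a perfect square, so x^2 - 487 is irreducible over Q and [Q(√487) : Q] = 2. Hence [K : Q] = 2.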